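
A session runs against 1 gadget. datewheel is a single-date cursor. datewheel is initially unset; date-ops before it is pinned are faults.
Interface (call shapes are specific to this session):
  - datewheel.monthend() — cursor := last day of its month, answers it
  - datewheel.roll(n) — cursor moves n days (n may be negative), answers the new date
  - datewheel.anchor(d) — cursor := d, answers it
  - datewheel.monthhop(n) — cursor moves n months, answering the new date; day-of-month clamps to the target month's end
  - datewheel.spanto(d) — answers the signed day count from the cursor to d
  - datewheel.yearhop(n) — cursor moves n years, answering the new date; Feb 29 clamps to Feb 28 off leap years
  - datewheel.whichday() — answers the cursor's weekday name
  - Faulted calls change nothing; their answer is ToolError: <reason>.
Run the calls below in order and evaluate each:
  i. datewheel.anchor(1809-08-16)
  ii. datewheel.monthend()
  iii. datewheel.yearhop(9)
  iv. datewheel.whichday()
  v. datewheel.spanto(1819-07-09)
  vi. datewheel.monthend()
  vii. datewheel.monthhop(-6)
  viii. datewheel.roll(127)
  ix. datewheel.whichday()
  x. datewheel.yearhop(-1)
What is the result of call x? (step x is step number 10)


-- anchor(1809-08-16) ~> 1809-08-16
-- monthend() ~> 1809-08-31
-- yearhop(9) ~> 1818-08-31
-- whichday() ~> Monday
-- spanto(1819-07-09) ~> 312
-- monthend() ~> 1818-08-31
-- monthhop(-6) ~> 1818-02-28
-- roll(127) ~> 1818-07-05
-- whichday() ~> Sunday
-- yearhop(-1) ~> 1817-07-05

Answer: 1817-07-05


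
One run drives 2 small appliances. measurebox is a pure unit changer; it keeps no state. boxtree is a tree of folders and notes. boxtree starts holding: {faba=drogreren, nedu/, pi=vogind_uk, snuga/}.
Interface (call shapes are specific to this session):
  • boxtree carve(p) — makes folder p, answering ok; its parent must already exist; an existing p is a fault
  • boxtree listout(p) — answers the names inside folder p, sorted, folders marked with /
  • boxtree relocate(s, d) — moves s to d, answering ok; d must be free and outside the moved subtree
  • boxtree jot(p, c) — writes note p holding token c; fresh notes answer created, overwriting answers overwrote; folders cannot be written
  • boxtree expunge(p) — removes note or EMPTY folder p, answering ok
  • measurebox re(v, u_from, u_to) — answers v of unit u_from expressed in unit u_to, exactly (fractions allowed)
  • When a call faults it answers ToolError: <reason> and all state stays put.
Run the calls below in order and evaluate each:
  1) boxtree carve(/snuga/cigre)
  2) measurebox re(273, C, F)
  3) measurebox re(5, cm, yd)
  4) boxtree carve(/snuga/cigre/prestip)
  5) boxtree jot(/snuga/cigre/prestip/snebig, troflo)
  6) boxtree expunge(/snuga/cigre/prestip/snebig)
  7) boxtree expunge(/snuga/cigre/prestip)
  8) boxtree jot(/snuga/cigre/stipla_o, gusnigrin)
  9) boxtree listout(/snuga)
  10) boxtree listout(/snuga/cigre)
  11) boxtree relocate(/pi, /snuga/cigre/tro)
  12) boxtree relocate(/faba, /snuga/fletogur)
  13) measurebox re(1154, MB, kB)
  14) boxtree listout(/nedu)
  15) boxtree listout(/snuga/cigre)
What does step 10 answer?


Using boxtree carve with /snuga/cigre, → ok.
I run measurebox re with 273, C, F, giving 2617/5.
Using measurebox re with 5, cm, yd, giving 125/2286.
Now I run boxtree carve with /snuga/cigre/prestip, which returns ok.
I use boxtree jot with /snuga/cigre/prestip/snebig, troflo, and see created.
Next I call boxtree expunge with /snuga/cigre/prestip/snebig: ok.
I use boxtree expunge with /snuga/cigre/prestip, which returns ok.
I try boxtree jot with /snuga/cigre/stipla_o, gusnigrin, giving created.
Calling boxtree listout with /snuga, and observe [cigre/].
Calling boxtree listout with /snuga/cigre, and observe [stipla_o].
Next I call boxtree relocate with /pi, /snuga/cigre/tro, which returns ok.
Invoking boxtree relocate with /faba, /snuga/fletogur, which returns ok.
Calling measurebox re with 1154, MB, kB: 1154000.
Using boxtree listout with /nedu: [].
Invoking boxtree listout with /snuga/cigre, → [stipla_o, tro].

Answer: [stipla_o]


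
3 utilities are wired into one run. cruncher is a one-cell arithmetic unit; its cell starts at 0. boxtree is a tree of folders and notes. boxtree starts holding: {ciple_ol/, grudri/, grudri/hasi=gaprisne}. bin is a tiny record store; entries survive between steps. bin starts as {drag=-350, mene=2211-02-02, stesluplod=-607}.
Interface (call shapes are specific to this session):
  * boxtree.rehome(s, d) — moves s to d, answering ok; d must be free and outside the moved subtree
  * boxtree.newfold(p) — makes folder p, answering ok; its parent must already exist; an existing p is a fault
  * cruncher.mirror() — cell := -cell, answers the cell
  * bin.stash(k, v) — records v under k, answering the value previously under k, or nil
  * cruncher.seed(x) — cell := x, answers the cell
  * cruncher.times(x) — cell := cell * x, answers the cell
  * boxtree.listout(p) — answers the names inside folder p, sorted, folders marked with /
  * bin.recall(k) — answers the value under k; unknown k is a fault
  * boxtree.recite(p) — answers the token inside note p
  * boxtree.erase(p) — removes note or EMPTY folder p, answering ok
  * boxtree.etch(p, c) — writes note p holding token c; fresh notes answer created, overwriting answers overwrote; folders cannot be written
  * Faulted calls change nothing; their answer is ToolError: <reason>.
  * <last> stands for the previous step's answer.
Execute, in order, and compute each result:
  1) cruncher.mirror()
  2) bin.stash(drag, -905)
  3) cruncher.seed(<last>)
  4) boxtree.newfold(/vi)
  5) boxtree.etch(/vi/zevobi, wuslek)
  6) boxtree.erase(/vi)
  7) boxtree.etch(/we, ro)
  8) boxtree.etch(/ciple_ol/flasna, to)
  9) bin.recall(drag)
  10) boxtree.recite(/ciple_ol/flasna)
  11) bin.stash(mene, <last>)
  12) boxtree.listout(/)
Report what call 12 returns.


Answer: [ciple_ol/, grudri/, vi/, we]

Derivation:
CALL mirror[]
RET  0
CALL stash[k: drag; v: -905]
RET  -350
CALL seed[x: <last>]
RET  -350
CALL newfold[p: /vi]
RET  ok
CALL etch[p: /vi/zevobi; c: wuslek]
RET  created
CALL erase[p: /vi]
RET  ToolError: not empty
CALL etch[p: /we; c: ro]
RET  created
CALL etch[p: /ciple_ol/flasna; c: to]
RET  created
CALL recall[k: drag]
RET  -905
CALL recite[p: /ciple_ol/flasna]
RET  to
CALL stash[k: mene; v: <last>]
RET  2211-02-02
CALL listout[p: /]
RET  [ciple_ol/, grudri/, vi/, we]


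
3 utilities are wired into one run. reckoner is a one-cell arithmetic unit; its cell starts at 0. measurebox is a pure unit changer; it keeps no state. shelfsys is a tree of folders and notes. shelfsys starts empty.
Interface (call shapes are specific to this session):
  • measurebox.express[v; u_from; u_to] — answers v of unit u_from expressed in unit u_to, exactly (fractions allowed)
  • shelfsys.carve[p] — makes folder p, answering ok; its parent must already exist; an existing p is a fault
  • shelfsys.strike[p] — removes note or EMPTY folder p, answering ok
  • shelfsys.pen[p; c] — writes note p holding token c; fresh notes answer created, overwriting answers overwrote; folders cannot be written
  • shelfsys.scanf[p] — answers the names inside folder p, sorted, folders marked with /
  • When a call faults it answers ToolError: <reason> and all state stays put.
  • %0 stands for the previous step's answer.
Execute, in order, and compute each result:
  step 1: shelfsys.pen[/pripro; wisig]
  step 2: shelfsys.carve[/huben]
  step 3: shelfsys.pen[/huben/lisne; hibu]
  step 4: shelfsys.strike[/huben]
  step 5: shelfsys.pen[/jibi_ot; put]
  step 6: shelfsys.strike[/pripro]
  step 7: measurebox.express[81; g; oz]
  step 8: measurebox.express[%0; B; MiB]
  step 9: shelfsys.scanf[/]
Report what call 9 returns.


>> shelfsys.pen(p='/pripro', c='wisig')
<< created
>> shelfsys.carve(p='/huben')
<< ok
>> shelfsys.pen(p='/huben/lisne', c='hibu')
<< created
>> shelfsys.strike(p='/huben')
<< ToolError: not empty
>> shelfsys.pen(p='/jibi_ot', c='put')
<< created
>> shelfsys.strike(p='/pripro')
<< ok
>> measurebox.express(v='81', u_from='g', u_to='oz')
<< 129600000/45359237
>> measurebox.express(v='%0', u_from='B', u_to='MiB')
<< 253125/92895717376
>> shelfsys.scanf(p='/')
<< [huben/, jibi_ot]

Answer: [huben/, jibi_ot]


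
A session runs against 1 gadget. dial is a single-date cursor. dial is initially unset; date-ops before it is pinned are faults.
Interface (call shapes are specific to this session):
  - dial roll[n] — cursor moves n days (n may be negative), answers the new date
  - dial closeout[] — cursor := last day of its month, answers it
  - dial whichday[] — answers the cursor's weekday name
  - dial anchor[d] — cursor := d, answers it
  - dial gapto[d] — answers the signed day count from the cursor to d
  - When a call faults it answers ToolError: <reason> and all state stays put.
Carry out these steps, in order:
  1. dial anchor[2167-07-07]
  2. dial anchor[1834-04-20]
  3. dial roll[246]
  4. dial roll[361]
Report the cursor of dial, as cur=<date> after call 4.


CALL dial anchor[d='2167-07-07']
RET  2167-07-07
CALL dial anchor[d='1834-04-20']
RET  1834-04-20
CALL dial roll[n='246']
RET  1834-12-22
CALL dial roll[n='361']
RET  1835-12-18

Answer: cur=1835-12-18


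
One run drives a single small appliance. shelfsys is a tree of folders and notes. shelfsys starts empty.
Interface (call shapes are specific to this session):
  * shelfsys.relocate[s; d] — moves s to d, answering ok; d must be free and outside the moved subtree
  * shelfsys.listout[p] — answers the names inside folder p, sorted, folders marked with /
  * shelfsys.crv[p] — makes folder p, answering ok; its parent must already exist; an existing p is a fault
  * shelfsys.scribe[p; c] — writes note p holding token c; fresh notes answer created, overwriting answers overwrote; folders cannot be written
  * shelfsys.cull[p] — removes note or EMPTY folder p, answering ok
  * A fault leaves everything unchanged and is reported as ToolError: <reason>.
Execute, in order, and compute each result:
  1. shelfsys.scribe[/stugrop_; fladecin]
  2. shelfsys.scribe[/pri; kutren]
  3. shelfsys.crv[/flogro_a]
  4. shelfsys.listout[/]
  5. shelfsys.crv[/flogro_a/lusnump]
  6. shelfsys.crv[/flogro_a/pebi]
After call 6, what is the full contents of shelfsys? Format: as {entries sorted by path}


-> scribe(p=/stugrop_, c=fladecin)
<- created
-> scribe(p=/pri, c=kutren)
<- created
-> crv(p=/flogro_a)
<- ok
-> listout(p=/)
<- [flogro_a/, pri, stugrop_]
-> crv(p=/flogro_a/lusnump)
<- ok
-> crv(p=/flogro_a/pebi)
<- ok

Answer: {flogro_a/, flogro_a/lusnump/, flogro_a/pebi/, pri=kutren, stugrop_=fladecin}


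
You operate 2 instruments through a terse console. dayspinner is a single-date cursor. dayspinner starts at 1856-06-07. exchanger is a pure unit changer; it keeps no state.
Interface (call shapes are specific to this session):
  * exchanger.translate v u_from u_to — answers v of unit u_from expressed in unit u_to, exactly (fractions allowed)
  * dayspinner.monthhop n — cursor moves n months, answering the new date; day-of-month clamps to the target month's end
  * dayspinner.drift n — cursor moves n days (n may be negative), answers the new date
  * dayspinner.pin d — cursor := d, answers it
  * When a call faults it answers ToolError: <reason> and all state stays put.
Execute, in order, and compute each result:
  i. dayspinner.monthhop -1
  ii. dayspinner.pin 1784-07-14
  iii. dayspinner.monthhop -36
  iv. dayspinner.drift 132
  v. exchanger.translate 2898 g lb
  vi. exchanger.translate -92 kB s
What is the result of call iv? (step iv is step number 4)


~$ dayspinner.monthhop n→-1
= 1856-05-07
~$ dayspinner.pin d→1784-07-14
= 1784-07-14
~$ dayspinner.monthhop n→-36
= 1781-07-14
~$ dayspinner.drift n→132
= 1781-11-23
~$ exchanger.translate v→2898 u_from→g u_to→lb
= 41400000/6479891
~$ exchanger.translate v→-92 u_from→kB u_to→s
= ToolError: incompatible units

Answer: 1781-11-23


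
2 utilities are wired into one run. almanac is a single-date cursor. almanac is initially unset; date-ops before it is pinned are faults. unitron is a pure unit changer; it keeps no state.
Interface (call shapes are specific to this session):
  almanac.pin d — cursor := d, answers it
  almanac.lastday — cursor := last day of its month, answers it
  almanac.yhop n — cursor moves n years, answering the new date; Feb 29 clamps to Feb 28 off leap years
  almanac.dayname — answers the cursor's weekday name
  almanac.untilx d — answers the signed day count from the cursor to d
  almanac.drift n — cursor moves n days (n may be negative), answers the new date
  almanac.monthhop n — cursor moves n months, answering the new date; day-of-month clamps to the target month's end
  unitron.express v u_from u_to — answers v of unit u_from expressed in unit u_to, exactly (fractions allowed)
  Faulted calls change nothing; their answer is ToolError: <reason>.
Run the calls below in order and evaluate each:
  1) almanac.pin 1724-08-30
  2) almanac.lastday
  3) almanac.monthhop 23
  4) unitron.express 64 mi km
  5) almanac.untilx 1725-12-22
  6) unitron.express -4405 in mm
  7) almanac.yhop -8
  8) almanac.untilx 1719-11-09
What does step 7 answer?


// pin(d=1724-08-30) -> 1724-08-30
// lastday() -> 1724-08-31
// monthhop(n=23) -> 1726-07-31
// express(v=64, u_from=mi, u_to=km) -> 1609344/15625
// untilx(d=1725-12-22) -> -221
// express(v=-4405, u_from=in, u_to=mm) -> -111887
// yhop(n=-8) -> 1718-07-31
// untilx(d=1719-11-09) -> 466

Answer: 1718-07-31


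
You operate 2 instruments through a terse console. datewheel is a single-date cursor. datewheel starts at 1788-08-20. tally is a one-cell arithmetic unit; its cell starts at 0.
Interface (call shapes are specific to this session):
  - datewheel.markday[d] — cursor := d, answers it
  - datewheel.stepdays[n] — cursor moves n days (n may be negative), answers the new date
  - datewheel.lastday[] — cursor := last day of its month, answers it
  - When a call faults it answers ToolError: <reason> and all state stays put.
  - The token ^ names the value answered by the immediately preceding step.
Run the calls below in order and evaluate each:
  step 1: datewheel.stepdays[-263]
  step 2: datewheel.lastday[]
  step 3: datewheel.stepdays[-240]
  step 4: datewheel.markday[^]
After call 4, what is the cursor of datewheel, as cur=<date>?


-- 1. datewheel.stepdays(-263) -> 1787-12-01
-- 2. datewheel.lastday() -> 1787-12-31
-- 3. datewheel.stepdays(-240) -> 1787-05-05
-- 4. datewheel.markday(^) -> 1787-05-05

Answer: cur=1787-05-05


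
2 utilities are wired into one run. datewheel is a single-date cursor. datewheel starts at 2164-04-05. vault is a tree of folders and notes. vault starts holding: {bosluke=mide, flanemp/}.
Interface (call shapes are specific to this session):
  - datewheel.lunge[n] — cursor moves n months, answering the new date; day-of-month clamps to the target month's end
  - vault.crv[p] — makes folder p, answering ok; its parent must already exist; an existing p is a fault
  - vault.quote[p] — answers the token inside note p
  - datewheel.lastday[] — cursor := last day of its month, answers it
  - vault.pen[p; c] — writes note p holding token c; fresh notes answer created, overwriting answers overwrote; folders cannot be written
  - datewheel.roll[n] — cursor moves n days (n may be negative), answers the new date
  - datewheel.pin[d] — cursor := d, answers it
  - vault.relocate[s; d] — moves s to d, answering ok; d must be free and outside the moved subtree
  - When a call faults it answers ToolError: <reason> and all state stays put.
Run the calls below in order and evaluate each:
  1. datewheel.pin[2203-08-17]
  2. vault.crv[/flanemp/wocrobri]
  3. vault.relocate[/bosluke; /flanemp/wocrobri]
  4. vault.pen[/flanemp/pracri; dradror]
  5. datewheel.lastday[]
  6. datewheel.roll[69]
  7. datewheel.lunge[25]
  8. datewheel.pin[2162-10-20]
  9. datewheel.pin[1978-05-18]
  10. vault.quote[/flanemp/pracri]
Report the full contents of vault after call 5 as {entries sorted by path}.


CALL datewheel.pin[d=2203-08-17]
RET  2203-08-17
CALL vault.crv[p=/flanemp/wocrobri]
RET  ok
CALL vault.relocate[s=/bosluke; d=/flanemp/wocrobri]
RET  ToolError: exists
CALL vault.pen[p=/flanemp/pracri; c=dradror]
RET  created
CALL datewheel.lastday[]
RET  2203-08-31
CALL datewheel.roll[n=69]
RET  2203-11-08
CALL datewheel.lunge[n=25]
RET  2205-12-08
CALL datewheel.pin[d=2162-10-20]
RET  2162-10-20
CALL datewheel.pin[d=1978-05-18]
RET  1978-05-18
CALL vault.quote[p=/flanemp/pracri]
RET  dradror

Answer: {bosluke=mide, flanemp/, flanemp/pracri=dradror, flanemp/wocrobri/}


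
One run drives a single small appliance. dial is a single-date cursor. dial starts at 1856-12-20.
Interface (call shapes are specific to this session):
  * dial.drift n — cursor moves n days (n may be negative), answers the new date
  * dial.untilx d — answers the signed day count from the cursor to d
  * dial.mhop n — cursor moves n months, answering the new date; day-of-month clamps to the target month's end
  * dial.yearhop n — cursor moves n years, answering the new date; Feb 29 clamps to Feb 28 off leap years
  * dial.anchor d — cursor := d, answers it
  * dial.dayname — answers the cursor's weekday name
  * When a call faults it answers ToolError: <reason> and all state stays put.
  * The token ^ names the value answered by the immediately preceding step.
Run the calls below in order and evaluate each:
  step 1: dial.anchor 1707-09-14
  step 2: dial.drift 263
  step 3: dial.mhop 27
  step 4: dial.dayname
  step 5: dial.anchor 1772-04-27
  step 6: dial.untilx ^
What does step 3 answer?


→ dial.anchor(d→1707-09-14)
← 1707-09-14
→ dial.drift(n→263)
← 1708-06-03
→ dial.mhop(n→27)
← 1710-09-03
→ dial.dayname()
← Wednesday
→ dial.anchor(d→1772-04-27)
← 1772-04-27
→ dial.untilx(d→^)
← 0

Answer: 1710-09-03


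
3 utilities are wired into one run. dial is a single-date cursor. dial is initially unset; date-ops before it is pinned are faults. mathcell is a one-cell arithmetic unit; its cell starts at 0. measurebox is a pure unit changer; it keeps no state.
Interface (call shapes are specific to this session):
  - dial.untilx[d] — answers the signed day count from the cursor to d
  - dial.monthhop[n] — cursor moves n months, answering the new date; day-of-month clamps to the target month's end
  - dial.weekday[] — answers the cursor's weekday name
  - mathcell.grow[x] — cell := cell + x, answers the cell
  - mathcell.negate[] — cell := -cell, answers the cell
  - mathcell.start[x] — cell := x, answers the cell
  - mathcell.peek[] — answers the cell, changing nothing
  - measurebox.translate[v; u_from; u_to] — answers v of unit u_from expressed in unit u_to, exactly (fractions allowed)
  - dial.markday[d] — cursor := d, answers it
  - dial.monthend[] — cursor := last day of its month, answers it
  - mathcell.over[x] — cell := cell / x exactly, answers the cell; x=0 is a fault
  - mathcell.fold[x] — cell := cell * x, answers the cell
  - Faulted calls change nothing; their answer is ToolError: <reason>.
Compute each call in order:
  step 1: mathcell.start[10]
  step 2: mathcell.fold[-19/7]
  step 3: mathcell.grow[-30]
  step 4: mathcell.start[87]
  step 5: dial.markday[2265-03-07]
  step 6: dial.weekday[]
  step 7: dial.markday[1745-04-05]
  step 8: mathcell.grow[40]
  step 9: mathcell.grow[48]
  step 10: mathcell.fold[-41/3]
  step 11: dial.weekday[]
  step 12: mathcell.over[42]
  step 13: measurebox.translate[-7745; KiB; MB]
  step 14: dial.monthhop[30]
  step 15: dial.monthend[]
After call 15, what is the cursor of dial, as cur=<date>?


# mathcell.start(x=10) ~> 10
# mathcell.fold(x=-19/7) ~> -190/7
# mathcell.grow(x=-30) ~> -400/7
# mathcell.start(x=87) ~> 87
# dial.markday(d=2265-03-07) ~> 2265-03-07
# dial.weekday() ~> Tuesday
# dial.markday(d=1745-04-05) ~> 1745-04-05
# mathcell.grow(x=40) ~> 127
# mathcell.grow(x=48) ~> 175
# mathcell.fold(x=-41/3) ~> -7175/3
# dial.weekday() ~> Monday
# mathcell.over(x=42) ~> -1025/18
# measurebox.translate(v=-7745, u_from=KiB, u_to=MB) ~> -24784/3125
# dial.monthhop(n=30) ~> 1747-10-05
# dial.monthend() ~> 1747-10-31

Answer: cur=1747-10-31


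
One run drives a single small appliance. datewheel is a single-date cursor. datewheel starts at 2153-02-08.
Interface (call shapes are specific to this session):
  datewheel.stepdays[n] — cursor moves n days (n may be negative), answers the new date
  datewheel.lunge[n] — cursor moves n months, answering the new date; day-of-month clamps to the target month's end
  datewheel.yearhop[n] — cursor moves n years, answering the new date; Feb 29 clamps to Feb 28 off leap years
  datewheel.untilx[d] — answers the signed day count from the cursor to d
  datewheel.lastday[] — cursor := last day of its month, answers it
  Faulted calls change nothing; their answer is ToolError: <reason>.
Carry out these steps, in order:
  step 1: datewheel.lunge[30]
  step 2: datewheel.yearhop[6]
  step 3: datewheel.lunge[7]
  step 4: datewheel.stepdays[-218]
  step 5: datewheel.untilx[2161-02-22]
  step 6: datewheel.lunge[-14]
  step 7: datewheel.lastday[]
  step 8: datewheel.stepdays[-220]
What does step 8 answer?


Answer: 2159-11-23

Derivation:
I call datewheel.lunge using n='30': 2155-08-08.
I run datewheel.yearhop using n='6', which returns 2161-08-08.
I call datewheel.lunge using n='7', which returns 2162-03-08.
Invoking datewheel.stepdays using n='-218', which returns 2161-08-02.
I invoke datewheel.untilx using d='2161-02-22', and get -161.
Invoking datewheel.lunge using n='-14', and observe 2160-06-02.
I invoke datewheel.lastday, — result: 2160-06-30.
I run datewheel.stepdays using n='-220', and get 2159-11-23.


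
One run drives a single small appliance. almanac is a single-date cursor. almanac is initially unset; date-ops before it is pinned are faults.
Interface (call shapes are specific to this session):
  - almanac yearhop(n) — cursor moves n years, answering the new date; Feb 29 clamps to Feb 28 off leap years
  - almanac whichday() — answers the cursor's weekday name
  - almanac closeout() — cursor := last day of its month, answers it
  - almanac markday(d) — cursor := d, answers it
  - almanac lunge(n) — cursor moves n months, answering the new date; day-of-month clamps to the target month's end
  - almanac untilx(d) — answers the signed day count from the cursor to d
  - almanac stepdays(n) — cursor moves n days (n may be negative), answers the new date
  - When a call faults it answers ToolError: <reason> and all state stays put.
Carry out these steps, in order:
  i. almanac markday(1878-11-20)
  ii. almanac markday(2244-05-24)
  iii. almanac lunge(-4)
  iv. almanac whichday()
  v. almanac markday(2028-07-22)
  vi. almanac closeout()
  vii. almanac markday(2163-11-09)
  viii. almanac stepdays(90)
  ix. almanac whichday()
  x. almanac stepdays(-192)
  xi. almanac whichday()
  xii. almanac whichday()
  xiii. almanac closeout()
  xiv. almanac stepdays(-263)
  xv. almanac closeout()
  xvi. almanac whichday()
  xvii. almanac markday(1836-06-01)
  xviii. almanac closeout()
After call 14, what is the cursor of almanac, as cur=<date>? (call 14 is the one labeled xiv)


I call almanac markday with d→1878-11-20, yielding 1878-11-20.
I run almanac markday with d→2244-05-24, and see 2244-05-24.
I try almanac lunge with n→-4, giving 2244-01-24.
I run almanac whichday, yielding Wednesday.
Then almanac markday with d→2028-07-22, — result: 2028-07-22.
I use almanac closeout(), and observe 2028-07-31.
I try almanac markday with d→2163-11-09, yielding 2163-11-09.
Then almanac stepdays with n→90: 2164-02-07.
I run almanac whichday, which returns Tuesday.
Invoking almanac stepdays with n→-192: 2163-07-30.
Calling almanac whichday(), and observe Saturday.
I call almanac whichday(), and see Saturday.
I try almanac closeout(), and see 2163-07-31.
Next I call almanac stepdays with n→-263, — result: 2162-11-10.
Calling almanac closeout, — result: 2162-11-30.
Invoking almanac whichday(): Tuesday.
Invoking almanac markday with d→1836-06-01, and see 1836-06-01.
Then almanac closeout, → 1836-06-30.

Answer: cur=2162-11-10


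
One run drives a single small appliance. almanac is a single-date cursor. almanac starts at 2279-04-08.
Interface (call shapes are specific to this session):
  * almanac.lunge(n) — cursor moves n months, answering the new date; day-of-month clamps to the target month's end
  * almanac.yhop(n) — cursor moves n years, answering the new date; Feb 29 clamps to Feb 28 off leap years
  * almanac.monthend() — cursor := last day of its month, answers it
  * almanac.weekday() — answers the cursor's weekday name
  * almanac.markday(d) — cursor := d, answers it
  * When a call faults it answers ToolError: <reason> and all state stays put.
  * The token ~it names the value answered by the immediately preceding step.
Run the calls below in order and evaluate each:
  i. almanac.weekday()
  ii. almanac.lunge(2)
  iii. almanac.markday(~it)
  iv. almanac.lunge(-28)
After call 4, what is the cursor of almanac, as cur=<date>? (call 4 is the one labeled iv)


·→ almanac.weekday()
·← Tuesday
·→ almanac.lunge(n=2)
·← 2279-06-08
·→ almanac.markday(d=~it)
·← 2279-06-08
·→ almanac.lunge(n=-28)
·← 2277-02-08

Answer: cur=2277-02-08


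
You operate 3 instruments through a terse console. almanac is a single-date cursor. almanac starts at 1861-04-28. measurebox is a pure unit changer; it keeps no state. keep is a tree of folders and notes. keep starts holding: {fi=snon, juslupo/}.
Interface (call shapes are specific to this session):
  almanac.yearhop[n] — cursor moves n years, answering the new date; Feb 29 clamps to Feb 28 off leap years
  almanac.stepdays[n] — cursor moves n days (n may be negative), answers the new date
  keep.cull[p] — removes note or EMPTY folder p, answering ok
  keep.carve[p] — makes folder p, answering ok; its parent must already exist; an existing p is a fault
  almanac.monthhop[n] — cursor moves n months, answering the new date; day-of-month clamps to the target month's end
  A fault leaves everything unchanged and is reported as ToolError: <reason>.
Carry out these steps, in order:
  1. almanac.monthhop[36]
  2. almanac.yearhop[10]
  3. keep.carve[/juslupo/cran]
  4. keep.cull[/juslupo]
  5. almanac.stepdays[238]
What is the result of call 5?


Answer: 1874-12-22

Derivation:
Then monthhop using n='36', — result: 1864-04-28.
Then yearhop using n='10', → 1874-04-28.
I run carve using p='/juslupo/cran', and see ok.
Using cull using p='/juslupo', which returns ToolError: not empty.
I invoke stepdays using n='238', and observe 1874-12-22.


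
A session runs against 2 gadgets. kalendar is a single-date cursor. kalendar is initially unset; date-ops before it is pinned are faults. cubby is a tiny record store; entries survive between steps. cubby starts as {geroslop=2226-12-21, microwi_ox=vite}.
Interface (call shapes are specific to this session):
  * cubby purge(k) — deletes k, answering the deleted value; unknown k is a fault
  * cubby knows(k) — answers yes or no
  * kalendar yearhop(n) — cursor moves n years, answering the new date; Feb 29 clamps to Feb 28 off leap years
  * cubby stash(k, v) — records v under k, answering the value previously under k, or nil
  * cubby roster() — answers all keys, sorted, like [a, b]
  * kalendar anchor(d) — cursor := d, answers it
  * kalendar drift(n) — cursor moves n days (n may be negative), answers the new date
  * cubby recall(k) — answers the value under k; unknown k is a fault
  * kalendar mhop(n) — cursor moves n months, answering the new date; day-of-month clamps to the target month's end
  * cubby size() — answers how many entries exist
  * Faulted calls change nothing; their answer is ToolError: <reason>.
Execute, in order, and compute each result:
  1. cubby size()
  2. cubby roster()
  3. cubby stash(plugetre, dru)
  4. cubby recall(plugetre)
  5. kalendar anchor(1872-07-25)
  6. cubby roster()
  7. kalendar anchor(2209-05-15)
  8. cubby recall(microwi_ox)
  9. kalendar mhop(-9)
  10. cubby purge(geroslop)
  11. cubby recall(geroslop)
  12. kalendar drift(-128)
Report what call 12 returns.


Answer: 2208-04-09

Derivation:
>> cubby size()
<< 2
>> cubby roster()
<< [geroslop, microwi_ox]
>> cubby stash(k='plugetre', v='dru')
<< nil
>> cubby recall(k='plugetre')
<< dru
>> kalendar anchor(d='1872-07-25')
<< 1872-07-25
>> cubby roster()
<< [geroslop, microwi_ox, plugetre]
>> kalendar anchor(d='2209-05-15')
<< 2209-05-15
>> cubby recall(k='microwi_ox')
<< vite
>> kalendar mhop(n='-9')
<< 2208-08-15
>> cubby purge(k='geroslop')
<< 2226-12-21
>> cubby recall(k='geroslop')
<< ToolError: no such key geroslop
>> kalendar drift(n='-128')
<< 2208-04-09


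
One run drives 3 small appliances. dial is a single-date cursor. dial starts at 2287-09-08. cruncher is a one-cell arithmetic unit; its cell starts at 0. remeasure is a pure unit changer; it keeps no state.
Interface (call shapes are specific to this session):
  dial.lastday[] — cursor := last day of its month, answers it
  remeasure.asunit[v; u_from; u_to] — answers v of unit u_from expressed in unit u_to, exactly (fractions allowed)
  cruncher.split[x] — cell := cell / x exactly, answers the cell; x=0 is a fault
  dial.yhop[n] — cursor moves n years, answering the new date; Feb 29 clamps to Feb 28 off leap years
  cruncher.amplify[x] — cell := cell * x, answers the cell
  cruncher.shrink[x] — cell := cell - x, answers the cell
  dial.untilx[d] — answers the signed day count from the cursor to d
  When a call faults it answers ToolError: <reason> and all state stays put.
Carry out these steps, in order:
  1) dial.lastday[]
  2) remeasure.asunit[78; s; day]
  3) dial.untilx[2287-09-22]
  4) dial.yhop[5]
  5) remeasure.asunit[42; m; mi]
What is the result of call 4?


Answer: 2292-09-30

Derivation:
% 1. lastday() ~> 2287-09-30
% 2. asunit(78, s, day) ~> 13/14400
% 3. untilx(2287-09-22) ~> -8
% 4. yhop(5) ~> 2292-09-30
% 5. asunit(42, m, mi) ~> 875/33528


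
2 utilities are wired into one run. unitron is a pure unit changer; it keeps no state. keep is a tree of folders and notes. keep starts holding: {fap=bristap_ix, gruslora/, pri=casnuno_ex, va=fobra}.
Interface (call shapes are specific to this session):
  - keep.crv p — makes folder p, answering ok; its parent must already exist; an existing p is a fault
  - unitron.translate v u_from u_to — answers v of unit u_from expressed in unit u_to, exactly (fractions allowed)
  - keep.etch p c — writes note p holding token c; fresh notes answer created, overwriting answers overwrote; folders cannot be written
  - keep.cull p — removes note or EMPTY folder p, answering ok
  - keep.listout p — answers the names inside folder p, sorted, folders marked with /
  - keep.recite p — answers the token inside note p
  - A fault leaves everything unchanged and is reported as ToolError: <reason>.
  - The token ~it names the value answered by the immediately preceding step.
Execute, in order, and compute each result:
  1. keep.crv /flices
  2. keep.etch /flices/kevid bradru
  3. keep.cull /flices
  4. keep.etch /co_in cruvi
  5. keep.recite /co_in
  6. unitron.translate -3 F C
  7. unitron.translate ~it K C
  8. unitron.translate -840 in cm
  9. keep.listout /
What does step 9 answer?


Answer: [co_in, fap, flices/, gruslora/, pri, va]

Derivation:
I run keep.crv passing p→/flices, giving ok.
I try keep.etch passing p→/flices/kevid, c→bradru, — result: created.
Then keep.cull passing p→/flices, and see ToolError: not empty.
Calling keep.etch passing p→/co_in, c→cruvi: created.
Calling keep.recite passing p→/co_in, yielding cruvi.
Then unitron.translate passing v→-3, u_from→F, u_to→C: -175/9.
Now I run unitron.translate passing v→~it, u_from→K, u_to→C, and get -52667/180.
Now I run unitron.translate passing v→-840, u_from→in, u_to→cm: -10668/5.
Then keep.listout passing p→/: [co_in, fap, flices/, gruslora/, pri, va].


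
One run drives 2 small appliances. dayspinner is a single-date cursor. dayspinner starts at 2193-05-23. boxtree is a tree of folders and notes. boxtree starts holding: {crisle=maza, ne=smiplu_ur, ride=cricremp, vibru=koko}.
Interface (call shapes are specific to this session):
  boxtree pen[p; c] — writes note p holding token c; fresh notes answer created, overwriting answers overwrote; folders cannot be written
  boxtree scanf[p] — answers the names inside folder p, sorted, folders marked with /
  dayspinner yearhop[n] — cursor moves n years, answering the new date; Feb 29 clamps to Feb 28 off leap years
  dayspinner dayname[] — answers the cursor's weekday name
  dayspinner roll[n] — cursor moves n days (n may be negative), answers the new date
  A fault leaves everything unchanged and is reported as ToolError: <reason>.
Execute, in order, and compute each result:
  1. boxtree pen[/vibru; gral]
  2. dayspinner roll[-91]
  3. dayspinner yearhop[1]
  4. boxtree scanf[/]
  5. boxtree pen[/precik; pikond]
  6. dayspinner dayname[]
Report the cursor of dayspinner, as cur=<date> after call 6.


Answer: cur=2194-02-21

Derivation:
CALL boxtree pen[p=/vibru; c=gral]
RET  overwrote
CALL dayspinner roll[n=-91]
RET  2193-02-21
CALL dayspinner yearhop[n=1]
RET  2194-02-21
CALL boxtree scanf[p=/]
RET  [crisle, ne, ride, vibru]
CALL boxtree pen[p=/precik; c=pikond]
RET  created
CALL dayspinner dayname[]
RET  Friday


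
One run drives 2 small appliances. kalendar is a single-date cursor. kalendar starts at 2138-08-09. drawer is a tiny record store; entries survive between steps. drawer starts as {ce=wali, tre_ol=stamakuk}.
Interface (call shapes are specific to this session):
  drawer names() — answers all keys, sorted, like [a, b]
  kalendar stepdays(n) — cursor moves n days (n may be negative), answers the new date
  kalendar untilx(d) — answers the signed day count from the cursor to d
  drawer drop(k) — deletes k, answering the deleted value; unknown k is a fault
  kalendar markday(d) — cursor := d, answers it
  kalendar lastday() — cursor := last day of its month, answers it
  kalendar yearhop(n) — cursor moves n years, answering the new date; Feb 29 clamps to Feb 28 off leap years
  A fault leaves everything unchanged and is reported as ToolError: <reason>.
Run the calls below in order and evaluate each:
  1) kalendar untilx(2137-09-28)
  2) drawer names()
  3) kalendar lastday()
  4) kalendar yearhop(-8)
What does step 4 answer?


Answer: 2130-08-31

Derivation:
> kalendar untilx d→2137-09-28
[out] -315
> drawer names
[out] [ce, tre_ol]
> kalendar lastday
[out] 2138-08-31
> kalendar yearhop n→-8
[out] 2130-08-31


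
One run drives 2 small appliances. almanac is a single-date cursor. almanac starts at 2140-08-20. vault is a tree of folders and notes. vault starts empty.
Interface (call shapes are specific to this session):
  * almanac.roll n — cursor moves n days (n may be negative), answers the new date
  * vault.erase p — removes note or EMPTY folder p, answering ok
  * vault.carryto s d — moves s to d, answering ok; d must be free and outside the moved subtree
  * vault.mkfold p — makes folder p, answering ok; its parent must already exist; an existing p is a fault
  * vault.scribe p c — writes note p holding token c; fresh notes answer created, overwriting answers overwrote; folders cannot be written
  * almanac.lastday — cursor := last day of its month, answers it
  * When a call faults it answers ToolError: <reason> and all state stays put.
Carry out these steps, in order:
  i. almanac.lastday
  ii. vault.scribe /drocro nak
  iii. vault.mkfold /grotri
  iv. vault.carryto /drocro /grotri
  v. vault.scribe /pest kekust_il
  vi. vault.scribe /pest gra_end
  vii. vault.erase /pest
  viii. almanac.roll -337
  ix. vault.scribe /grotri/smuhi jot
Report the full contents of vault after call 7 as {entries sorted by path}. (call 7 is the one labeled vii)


Answer: {drocro=nak, grotri/}

Derivation:
==> almanac.lastday()
<== 2140-08-31
==> vault.scribe(/drocro, nak)
<== created
==> vault.mkfold(/grotri)
<== ok
==> vault.carryto(/drocro, /grotri)
<== ToolError: exists
==> vault.scribe(/pest, kekust_il)
<== created
==> vault.scribe(/pest, gra_end)
<== overwrote
==> vault.erase(/pest)
<== ok
==> almanac.roll(-337)
<== 2139-09-29
==> vault.scribe(/grotri/smuhi, jot)
<== created


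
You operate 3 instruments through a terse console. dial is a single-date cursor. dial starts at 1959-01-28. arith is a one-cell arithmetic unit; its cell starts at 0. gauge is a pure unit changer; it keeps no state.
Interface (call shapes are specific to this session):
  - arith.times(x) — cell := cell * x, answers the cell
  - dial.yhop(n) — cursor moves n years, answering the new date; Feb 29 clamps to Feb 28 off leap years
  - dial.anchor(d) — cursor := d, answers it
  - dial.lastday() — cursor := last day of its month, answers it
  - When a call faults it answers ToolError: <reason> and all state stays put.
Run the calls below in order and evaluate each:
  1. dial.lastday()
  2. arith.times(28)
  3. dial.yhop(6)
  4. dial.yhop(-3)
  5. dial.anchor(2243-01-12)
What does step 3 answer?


Answer: 1965-01-31

Derivation:
Act: lastday[]
Obs: 1959-01-31
Act: times[x: 28]
Obs: 0
Act: yhop[n: 6]
Obs: 1965-01-31
Act: yhop[n: -3]
Obs: 1962-01-31
Act: anchor[d: 2243-01-12]
Obs: 2243-01-12


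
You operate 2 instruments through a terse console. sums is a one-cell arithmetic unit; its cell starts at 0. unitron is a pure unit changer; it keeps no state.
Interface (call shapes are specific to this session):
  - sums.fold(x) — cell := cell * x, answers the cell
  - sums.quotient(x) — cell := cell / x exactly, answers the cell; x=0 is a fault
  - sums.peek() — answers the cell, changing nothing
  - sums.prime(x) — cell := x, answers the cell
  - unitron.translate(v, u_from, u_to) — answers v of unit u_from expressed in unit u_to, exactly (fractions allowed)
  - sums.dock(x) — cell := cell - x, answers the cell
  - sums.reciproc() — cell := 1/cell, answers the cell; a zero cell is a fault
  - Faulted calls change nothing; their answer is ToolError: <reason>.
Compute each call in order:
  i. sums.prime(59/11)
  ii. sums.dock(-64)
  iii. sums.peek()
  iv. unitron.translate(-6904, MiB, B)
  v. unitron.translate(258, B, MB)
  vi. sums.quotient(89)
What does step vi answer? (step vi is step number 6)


Answer: 763/979

Derivation:
CALL sums.prime[x→59/11]
RET  59/11
CALL sums.dock[x→-64]
RET  763/11
CALL sums.peek[]
RET  763/11
CALL unitron.translate[v→-6904; u_from→MiB; u_to→B]
RET  -7239368704
CALL unitron.translate[v→258; u_from→B; u_to→MB]
RET  129/500000
CALL sums.quotient[x→89]
RET  763/979


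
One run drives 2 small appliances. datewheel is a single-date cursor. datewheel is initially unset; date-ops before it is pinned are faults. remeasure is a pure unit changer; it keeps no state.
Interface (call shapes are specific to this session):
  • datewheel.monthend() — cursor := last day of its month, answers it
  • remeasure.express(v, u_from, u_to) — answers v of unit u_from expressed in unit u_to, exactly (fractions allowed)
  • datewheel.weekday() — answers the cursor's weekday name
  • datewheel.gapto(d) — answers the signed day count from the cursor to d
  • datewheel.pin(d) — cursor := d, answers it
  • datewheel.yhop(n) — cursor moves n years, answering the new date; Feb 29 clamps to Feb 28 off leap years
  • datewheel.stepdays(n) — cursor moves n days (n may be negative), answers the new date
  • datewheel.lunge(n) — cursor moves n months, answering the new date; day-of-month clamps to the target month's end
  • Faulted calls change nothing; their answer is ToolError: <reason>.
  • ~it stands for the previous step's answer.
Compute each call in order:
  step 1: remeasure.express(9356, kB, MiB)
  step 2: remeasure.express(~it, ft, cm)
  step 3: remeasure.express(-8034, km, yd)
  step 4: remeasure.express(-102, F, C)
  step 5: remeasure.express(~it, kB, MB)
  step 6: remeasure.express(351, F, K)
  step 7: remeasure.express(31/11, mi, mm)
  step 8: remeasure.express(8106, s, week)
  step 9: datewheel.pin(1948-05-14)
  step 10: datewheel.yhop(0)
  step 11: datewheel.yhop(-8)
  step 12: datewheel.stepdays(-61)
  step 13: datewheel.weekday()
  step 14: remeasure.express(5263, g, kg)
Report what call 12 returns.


;; remeasure.express(v=9356, u_from=kB, u_to=MiB) : 292375/32768
;; remeasure.express(v=~it, u_from=ft, u_to=cm) : 4455795/16384
;; remeasure.express(v=-8034, u_from=km, u_to=yd) : -3347500000/381
;; remeasure.express(v=-102, u_from=F, u_to=C) : -670/9
;; remeasure.express(v=~it, u_from=kB, u_to=MB) : -67/900
;; remeasure.express(v=351, u_from=F, u_to=K) : 81067/180
;; remeasure.express(v=31/11, u_from=mi, u_to=mm) : 4535424
;; remeasure.express(v=8106, u_from=s, u_to=week) : 193/14400
;; datewheel.pin(d=1948-05-14) : 1948-05-14
;; datewheel.yhop(n=0) : 1948-05-14
;; datewheel.yhop(n=-8) : 1940-05-14
;; datewheel.stepdays(n=-61) : 1940-03-14
;; datewheel.weekday() : Thursday
;; remeasure.express(v=5263, u_from=g, u_to=kg) : 5263/1000

Answer: 1940-03-14
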